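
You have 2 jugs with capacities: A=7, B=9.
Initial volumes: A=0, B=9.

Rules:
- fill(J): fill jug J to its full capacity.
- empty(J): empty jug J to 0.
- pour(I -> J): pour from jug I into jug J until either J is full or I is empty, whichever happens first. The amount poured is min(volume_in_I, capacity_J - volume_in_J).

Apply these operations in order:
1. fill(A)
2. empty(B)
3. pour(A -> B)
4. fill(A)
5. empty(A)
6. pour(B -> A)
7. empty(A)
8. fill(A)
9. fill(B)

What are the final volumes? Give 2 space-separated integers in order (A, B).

Answer: 7 9

Derivation:
Step 1: fill(A) -> (A=7 B=9)
Step 2: empty(B) -> (A=7 B=0)
Step 3: pour(A -> B) -> (A=0 B=7)
Step 4: fill(A) -> (A=7 B=7)
Step 5: empty(A) -> (A=0 B=7)
Step 6: pour(B -> A) -> (A=7 B=0)
Step 7: empty(A) -> (A=0 B=0)
Step 8: fill(A) -> (A=7 B=0)
Step 9: fill(B) -> (A=7 B=9)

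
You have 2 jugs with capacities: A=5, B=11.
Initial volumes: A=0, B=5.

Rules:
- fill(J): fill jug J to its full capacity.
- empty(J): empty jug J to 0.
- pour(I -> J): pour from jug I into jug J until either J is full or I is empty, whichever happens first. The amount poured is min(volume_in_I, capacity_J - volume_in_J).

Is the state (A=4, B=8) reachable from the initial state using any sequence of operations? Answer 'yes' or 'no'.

Answer: no

Derivation:
BFS explored all 32 reachable states.
Reachable set includes: (0,0), (0,1), (0,2), (0,3), (0,4), (0,5), (0,6), (0,7), (0,8), (0,9), (0,10), (0,11) ...
Target (A=4, B=8) not in reachable set → no.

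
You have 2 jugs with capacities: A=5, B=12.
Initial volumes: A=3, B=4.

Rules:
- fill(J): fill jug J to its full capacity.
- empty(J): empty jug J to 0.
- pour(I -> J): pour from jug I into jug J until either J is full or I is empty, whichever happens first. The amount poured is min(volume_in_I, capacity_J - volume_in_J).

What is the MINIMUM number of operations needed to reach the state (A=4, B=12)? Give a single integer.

Answer: 3

Derivation:
BFS from (A=3, B=4). One shortest path:
  1. empty(A) -> (A=0 B=4)
  2. pour(B -> A) -> (A=4 B=0)
  3. fill(B) -> (A=4 B=12)
Reached target in 3 moves.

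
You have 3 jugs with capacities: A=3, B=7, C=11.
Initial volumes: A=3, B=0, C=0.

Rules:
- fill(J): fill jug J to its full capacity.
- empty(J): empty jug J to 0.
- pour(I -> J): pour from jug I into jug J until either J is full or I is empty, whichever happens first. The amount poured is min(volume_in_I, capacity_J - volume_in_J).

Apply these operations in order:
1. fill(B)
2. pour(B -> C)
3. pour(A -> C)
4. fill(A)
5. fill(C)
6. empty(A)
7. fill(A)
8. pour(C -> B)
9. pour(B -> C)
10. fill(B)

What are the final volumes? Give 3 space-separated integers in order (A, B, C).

Answer: 3 7 11

Derivation:
Step 1: fill(B) -> (A=3 B=7 C=0)
Step 2: pour(B -> C) -> (A=3 B=0 C=7)
Step 3: pour(A -> C) -> (A=0 B=0 C=10)
Step 4: fill(A) -> (A=3 B=0 C=10)
Step 5: fill(C) -> (A=3 B=0 C=11)
Step 6: empty(A) -> (A=0 B=0 C=11)
Step 7: fill(A) -> (A=3 B=0 C=11)
Step 8: pour(C -> B) -> (A=3 B=7 C=4)
Step 9: pour(B -> C) -> (A=3 B=0 C=11)
Step 10: fill(B) -> (A=3 B=7 C=11)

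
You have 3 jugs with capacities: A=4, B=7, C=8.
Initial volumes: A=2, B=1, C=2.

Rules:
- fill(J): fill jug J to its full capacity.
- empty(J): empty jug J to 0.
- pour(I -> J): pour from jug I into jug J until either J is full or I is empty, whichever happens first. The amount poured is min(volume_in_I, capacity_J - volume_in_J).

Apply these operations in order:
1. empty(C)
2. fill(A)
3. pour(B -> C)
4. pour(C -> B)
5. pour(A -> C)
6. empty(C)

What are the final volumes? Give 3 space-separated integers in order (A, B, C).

Answer: 0 1 0

Derivation:
Step 1: empty(C) -> (A=2 B=1 C=0)
Step 2: fill(A) -> (A=4 B=1 C=0)
Step 3: pour(B -> C) -> (A=4 B=0 C=1)
Step 4: pour(C -> B) -> (A=4 B=1 C=0)
Step 5: pour(A -> C) -> (A=0 B=1 C=4)
Step 6: empty(C) -> (A=0 B=1 C=0)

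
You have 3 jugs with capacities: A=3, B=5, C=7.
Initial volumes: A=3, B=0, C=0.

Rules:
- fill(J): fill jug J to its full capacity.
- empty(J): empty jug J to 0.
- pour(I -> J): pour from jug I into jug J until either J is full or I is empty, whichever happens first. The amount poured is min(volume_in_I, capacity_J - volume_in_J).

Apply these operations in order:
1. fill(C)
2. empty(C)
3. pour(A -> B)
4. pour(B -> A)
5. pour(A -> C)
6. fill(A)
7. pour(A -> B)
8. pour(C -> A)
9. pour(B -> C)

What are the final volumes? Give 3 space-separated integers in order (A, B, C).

Answer: 3 0 3

Derivation:
Step 1: fill(C) -> (A=3 B=0 C=7)
Step 2: empty(C) -> (A=3 B=0 C=0)
Step 3: pour(A -> B) -> (A=0 B=3 C=0)
Step 4: pour(B -> A) -> (A=3 B=0 C=0)
Step 5: pour(A -> C) -> (A=0 B=0 C=3)
Step 6: fill(A) -> (A=3 B=0 C=3)
Step 7: pour(A -> B) -> (A=0 B=3 C=3)
Step 8: pour(C -> A) -> (A=3 B=3 C=0)
Step 9: pour(B -> C) -> (A=3 B=0 C=3)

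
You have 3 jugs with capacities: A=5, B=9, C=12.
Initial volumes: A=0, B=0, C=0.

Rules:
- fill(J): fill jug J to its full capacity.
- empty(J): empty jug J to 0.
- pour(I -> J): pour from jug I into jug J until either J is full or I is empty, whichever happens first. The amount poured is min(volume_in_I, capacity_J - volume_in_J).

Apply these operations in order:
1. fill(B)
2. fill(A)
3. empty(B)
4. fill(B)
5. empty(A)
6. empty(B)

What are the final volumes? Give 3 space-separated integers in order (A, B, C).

Answer: 0 0 0

Derivation:
Step 1: fill(B) -> (A=0 B=9 C=0)
Step 2: fill(A) -> (A=5 B=9 C=0)
Step 3: empty(B) -> (A=5 B=0 C=0)
Step 4: fill(B) -> (A=5 B=9 C=0)
Step 5: empty(A) -> (A=0 B=9 C=0)
Step 6: empty(B) -> (A=0 B=0 C=0)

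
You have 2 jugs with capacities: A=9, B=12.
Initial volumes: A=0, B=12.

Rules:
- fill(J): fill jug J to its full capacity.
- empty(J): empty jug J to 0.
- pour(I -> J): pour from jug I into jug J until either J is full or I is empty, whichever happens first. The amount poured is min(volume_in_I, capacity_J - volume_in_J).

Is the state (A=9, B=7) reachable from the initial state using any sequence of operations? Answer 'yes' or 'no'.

Answer: no

Derivation:
BFS explored all 14 reachable states.
Reachable set includes: (0,0), (0,3), (0,6), (0,9), (0,12), (3,0), (3,12), (6,0), (6,12), (9,0), (9,3), (9,6) ...
Target (A=9, B=7) not in reachable set → no.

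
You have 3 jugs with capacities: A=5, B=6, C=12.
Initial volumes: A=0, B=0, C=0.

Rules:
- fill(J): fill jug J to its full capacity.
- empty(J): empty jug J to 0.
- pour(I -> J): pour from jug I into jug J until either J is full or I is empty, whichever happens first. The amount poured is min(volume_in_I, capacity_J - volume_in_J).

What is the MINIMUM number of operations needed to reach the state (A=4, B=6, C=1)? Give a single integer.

BFS from (A=0, B=0, C=0). One shortest path:
  1. fill(A) -> (A=5 B=0 C=0)
  2. fill(B) -> (A=5 B=6 C=0)
  3. pour(B -> C) -> (A=5 B=0 C=6)
  4. pour(A -> B) -> (A=0 B=5 C=6)
  5. pour(C -> A) -> (A=5 B=5 C=1)
  6. pour(A -> B) -> (A=4 B=6 C=1)
Reached target in 6 moves.

Answer: 6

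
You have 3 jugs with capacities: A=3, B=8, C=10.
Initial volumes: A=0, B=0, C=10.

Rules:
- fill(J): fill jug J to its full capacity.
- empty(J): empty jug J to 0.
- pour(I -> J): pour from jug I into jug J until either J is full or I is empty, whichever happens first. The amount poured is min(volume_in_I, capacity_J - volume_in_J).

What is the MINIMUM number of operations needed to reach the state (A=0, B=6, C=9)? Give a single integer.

Answer: 7

Derivation:
BFS from (A=0, B=0, C=10). One shortest path:
  1. pour(C -> B) -> (A=0 B=8 C=2)
  2. pour(C -> A) -> (A=2 B=8 C=0)
  3. pour(B -> C) -> (A=2 B=0 C=8)
  4. fill(B) -> (A=2 B=8 C=8)
  5. pour(B -> C) -> (A=2 B=6 C=10)
  6. pour(C -> A) -> (A=3 B=6 C=9)
  7. empty(A) -> (A=0 B=6 C=9)
Reached target in 7 moves.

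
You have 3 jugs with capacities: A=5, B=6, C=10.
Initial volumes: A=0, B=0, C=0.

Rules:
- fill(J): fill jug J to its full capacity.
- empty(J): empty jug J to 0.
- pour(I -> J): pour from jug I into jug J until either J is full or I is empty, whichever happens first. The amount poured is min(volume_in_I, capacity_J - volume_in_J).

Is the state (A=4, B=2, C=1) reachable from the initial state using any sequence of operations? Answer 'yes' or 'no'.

BFS explored all 282 reachable states.
Reachable set includes: (0,0,0), (0,0,1), (0,0,2), (0,0,3), (0,0,4), (0,0,5), (0,0,6), (0,0,7), (0,0,8), (0,0,9), (0,0,10), (0,1,0) ...
Target (A=4, B=2, C=1) not in reachable set → no.

Answer: no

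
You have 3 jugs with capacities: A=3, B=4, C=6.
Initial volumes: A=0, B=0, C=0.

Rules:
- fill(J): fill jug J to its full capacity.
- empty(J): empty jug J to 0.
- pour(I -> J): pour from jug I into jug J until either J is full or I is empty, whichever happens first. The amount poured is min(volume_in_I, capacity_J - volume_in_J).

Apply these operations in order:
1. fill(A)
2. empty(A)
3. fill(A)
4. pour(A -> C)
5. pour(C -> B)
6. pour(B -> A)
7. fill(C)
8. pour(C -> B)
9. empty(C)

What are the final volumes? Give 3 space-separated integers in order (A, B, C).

Step 1: fill(A) -> (A=3 B=0 C=0)
Step 2: empty(A) -> (A=0 B=0 C=0)
Step 3: fill(A) -> (A=3 B=0 C=0)
Step 4: pour(A -> C) -> (A=0 B=0 C=3)
Step 5: pour(C -> B) -> (A=0 B=3 C=0)
Step 6: pour(B -> A) -> (A=3 B=0 C=0)
Step 7: fill(C) -> (A=3 B=0 C=6)
Step 8: pour(C -> B) -> (A=3 B=4 C=2)
Step 9: empty(C) -> (A=3 B=4 C=0)

Answer: 3 4 0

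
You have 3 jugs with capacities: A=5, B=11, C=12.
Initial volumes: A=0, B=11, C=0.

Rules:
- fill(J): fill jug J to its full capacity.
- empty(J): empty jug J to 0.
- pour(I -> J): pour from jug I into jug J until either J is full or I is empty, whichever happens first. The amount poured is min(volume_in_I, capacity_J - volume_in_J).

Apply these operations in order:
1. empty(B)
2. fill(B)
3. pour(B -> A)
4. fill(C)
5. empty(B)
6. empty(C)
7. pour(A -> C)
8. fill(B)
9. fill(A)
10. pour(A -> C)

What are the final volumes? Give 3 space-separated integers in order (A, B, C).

Answer: 0 11 10

Derivation:
Step 1: empty(B) -> (A=0 B=0 C=0)
Step 2: fill(B) -> (A=0 B=11 C=0)
Step 3: pour(B -> A) -> (A=5 B=6 C=0)
Step 4: fill(C) -> (A=5 B=6 C=12)
Step 5: empty(B) -> (A=5 B=0 C=12)
Step 6: empty(C) -> (A=5 B=0 C=0)
Step 7: pour(A -> C) -> (A=0 B=0 C=5)
Step 8: fill(B) -> (A=0 B=11 C=5)
Step 9: fill(A) -> (A=5 B=11 C=5)
Step 10: pour(A -> C) -> (A=0 B=11 C=10)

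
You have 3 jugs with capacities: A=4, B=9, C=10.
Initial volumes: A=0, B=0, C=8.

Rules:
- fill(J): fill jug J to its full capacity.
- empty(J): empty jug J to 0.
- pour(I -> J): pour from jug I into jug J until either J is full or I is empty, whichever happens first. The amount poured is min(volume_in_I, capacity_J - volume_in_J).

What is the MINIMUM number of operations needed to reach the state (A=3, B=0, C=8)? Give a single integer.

BFS from (A=0, B=0, C=8). One shortest path:
  1. fill(A) -> (A=4 B=0 C=8)
  2. pour(A -> B) -> (A=0 B=4 C=8)
  3. fill(A) -> (A=4 B=4 C=8)
  4. pour(A -> B) -> (A=0 B=8 C=8)
  5. fill(A) -> (A=4 B=8 C=8)
  6. pour(A -> B) -> (A=3 B=9 C=8)
  7. empty(B) -> (A=3 B=0 C=8)
Reached target in 7 moves.

Answer: 7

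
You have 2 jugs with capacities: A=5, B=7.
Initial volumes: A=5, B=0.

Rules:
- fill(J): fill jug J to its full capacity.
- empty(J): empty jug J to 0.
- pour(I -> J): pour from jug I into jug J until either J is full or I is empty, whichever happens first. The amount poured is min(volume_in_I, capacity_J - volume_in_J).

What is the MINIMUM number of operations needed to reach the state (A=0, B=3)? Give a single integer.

BFS from (A=5, B=0). One shortest path:
  1. pour(A -> B) -> (A=0 B=5)
  2. fill(A) -> (A=5 B=5)
  3. pour(A -> B) -> (A=3 B=7)
  4. empty(B) -> (A=3 B=0)
  5. pour(A -> B) -> (A=0 B=3)
Reached target in 5 moves.

Answer: 5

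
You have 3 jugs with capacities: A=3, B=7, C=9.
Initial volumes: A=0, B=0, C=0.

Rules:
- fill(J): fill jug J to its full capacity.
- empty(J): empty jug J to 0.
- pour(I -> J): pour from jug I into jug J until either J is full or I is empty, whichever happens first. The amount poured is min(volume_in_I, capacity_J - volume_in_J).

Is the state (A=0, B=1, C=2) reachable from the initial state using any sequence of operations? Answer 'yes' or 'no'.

Answer: yes

Derivation:
BFS from (A=0, B=0, C=0):
  1. fill(C) -> (A=0 B=0 C=9)
  2. pour(C -> B) -> (A=0 B=7 C=2)
  3. pour(B -> A) -> (A=3 B=4 C=2)
  4. empty(A) -> (A=0 B=4 C=2)
  5. pour(B -> A) -> (A=3 B=1 C=2)
  6. empty(A) -> (A=0 B=1 C=2)
Target reached → yes.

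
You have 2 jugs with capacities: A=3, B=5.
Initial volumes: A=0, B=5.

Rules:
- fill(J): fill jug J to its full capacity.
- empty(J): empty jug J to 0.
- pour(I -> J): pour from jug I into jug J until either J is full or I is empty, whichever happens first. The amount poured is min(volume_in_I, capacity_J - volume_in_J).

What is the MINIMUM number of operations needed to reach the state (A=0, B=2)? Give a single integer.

Answer: 2

Derivation:
BFS from (A=0, B=5). One shortest path:
  1. pour(B -> A) -> (A=3 B=2)
  2. empty(A) -> (A=0 B=2)
Reached target in 2 moves.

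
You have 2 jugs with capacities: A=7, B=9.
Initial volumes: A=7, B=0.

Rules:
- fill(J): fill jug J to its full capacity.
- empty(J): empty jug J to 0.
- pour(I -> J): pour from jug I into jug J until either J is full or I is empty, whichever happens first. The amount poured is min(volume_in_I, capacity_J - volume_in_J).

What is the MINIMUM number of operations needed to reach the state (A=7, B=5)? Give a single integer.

Answer: 6

Derivation:
BFS from (A=7, B=0). One shortest path:
  1. pour(A -> B) -> (A=0 B=7)
  2. fill(A) -> (A=7 B=7)
  3. pour(A -> B) -> (A=5 B=9)
  4. empty(B) -> (A=5 B=0)
  5. pour(A -> B) -> (A=0 B=5)
  6. fill(A) -> (A=7 B=5)
Reached target in 6 moves.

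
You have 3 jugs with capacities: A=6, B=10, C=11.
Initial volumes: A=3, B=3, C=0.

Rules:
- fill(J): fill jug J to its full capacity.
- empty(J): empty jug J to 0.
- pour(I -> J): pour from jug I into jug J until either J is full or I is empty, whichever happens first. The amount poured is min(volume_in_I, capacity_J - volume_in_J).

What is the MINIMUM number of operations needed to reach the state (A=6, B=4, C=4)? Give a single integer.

BFS from (A=3, B=3, C=0). One shortest path:
  1. empty(A) -> (A=0 B=3 C=0)
  2. fill(C) -> (A=0 B=3 C=11)
  3. pour(C -> B) -> (A=0 B=10 C=4)
  4. pour(B -> A) -> (A=6 B=4 C=4)
Reached target in 4 moves.

Answer: 4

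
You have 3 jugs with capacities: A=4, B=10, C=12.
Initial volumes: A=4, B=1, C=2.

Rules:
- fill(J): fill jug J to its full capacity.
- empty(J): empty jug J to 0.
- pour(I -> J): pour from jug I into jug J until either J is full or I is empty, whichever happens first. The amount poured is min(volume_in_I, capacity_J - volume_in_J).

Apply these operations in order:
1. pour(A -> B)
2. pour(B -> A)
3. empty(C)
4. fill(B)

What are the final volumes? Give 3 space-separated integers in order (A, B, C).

Step 1: pour(A -> B) -> (A=0 B=5 C=2)
Step 2: pour(B -> A) -> (A=4 B=1 C=2)
Step 3: empty(C) -> (A=4 B=1 C=0)
Step 4: fill(B) -> (A=4 B=10 C=0)

Answer: 4 10 0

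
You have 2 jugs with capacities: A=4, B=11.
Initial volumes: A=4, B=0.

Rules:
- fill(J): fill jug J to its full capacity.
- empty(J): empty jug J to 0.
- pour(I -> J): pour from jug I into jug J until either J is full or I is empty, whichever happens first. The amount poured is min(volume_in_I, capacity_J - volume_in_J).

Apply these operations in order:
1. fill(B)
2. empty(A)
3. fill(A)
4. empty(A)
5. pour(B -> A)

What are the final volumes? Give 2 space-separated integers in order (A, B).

Step 1: fill(B) -> (A=4 B=11)
Step 2: empty(A) -> (A=0 B=11)
Step 3: fill(A) -> (A=4 B=11)
Step 4: empty(A) -> (A=0 B=11)
Step 5: pour(B -> A) -> (A=4 B=7)

Answer: 4 7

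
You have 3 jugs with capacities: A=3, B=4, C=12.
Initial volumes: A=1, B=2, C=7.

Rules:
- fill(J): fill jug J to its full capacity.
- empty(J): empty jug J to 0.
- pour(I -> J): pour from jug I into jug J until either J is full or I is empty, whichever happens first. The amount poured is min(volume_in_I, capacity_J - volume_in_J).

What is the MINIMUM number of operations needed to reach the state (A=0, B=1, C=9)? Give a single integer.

BFS from (A=1, B=2, C=7). One shortest path:
  1. pour(B -> C) -> (A=1 B=0 C=9)
  2. pour(A -> B) -> (A=0 B=1 C=9)
Reached target in 2 moves.

Answer: 2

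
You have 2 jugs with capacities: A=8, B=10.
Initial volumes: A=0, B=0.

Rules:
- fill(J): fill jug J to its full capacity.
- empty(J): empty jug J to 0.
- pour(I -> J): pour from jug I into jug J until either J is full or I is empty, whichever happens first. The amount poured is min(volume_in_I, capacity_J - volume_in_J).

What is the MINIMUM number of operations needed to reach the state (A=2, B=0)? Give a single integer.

Answer: 4

Derivation:
BFS from (A=0, B=0). One shortest path:
  1. fill(B) -> (A=0 B=10)
  2. pour(B -> A) -> (A=8 B=2)
  3. empty(A) -> (A=0 B=2)
  4. pour(B -> A) -> (A=2 B=0)
Reached target in 4 moves.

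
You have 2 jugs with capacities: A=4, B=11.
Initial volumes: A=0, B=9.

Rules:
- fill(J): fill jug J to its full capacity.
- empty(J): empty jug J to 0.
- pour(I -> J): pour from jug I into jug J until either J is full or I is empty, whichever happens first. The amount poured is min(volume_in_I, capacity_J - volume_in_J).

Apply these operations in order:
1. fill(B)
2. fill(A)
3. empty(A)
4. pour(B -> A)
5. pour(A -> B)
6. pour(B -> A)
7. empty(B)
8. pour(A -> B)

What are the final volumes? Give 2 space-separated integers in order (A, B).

Answer: 0 4

Derivation:
Step 1: fill(B) -> (A=0 B=11)
Step 2: fill(A) -> (A=4 B=11)
Step 3: empty(A) -> (A=0 B=11)
Step 4: pour(B -> A) -> (A=4 B=7)
Step 5: pour(A -> B) -> (A=0 B=11)
Step 6: pour(B -> A) -> (A=4 B=7)
Step 7: empty(B) -> (A=4 B=0)
Step 8: pour(A -> B) -> (A=0 B=4)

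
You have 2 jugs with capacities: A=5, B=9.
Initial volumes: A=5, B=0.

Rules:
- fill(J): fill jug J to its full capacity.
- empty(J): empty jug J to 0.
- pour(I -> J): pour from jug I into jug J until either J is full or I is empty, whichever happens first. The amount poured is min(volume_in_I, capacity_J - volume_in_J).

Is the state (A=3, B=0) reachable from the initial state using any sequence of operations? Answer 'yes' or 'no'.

BFS from (A=5, B=0):
  1. empty(A) -> (A=0 B=0)
  2. fill(B) -> (A=0 B=9)
  3. pour(B -> A) -> (A=5 B=4)
  4. empty(A) -> (A=0 B=4)
  5. pour(B -> A) -> (A=4 B=0)
  6. fill(B) -> (A=4 B=9)
  7. pour(B -> A) -> (A=5 B=8)
  8. empty(A) -> (A=0 B=8)
  9. pour(B -> A) -> (A=5 B=3)
  10. empty(A) -> (A=0 B=3)
  11. pour(B -> A) -> (A=3 B=0)
Target reached → yes.

Answer: yes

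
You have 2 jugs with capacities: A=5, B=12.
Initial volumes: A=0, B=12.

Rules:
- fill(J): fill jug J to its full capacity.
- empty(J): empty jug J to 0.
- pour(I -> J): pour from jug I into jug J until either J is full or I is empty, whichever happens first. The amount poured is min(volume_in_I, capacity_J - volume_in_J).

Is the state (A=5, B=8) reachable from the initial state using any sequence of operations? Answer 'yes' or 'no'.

BFS from (A=0, B=12):
  1. fill(A) -> (A=5 B=12)
  2. empty(B) -> (A=5 B=0)
  3. pour(A -> B) -> (A=0 B=5)
  4. fill(A) -> (A=5 B=5)
  5. pour(A -> B) -> (A=0 B=10)
  6. fill(A) -> (A=5 B=10)
  7. pour(A -> B) -> (A=3 B=12)
  8. empty(B) -> (A=3 B=0)
  9. pour(A -> B) -> (A=0 B=3)
  10. fill(A) -> (A=5 B=3)
  11. pour(A -> B) -> (A=0 B=8)
  12. fill(A) -> (A=5 B=8)
Target reached → yes.

Answer: yes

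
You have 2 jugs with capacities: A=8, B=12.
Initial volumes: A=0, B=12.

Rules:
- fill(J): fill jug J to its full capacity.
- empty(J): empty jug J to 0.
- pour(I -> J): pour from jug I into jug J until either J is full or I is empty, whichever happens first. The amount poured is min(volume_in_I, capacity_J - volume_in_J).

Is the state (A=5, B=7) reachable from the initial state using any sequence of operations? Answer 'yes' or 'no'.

BFS explored all 10 reachable states.
Reachable set includes: (0,0), (0,4), (0,8), (0,12), (4,0), (4,12), (8,0), (8,4), (8,8), (8,12)
Target (A=5, B=7) not in reachable set → no.

Answer: no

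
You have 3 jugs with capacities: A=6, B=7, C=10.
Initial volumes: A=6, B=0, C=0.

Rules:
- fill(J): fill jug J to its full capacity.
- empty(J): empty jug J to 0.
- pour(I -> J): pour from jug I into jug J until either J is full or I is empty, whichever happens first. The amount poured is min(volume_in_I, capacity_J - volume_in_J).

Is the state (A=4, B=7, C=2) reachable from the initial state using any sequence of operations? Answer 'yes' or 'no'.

Answer: yes

Derivation:
BFS from (A=6, B=0, C=0):
  1. fill(B) -> (A=6 B=7 C=0)
  2. pour(B -> C) -> (A=6 B=0 C=7)
  3. pour(A -> C) -> (A=3 B=0 C=10)
  4. pour(C -> B) -> (A=3 B=7 C=3)
  5. pour(B -> A) -> (A=6 B=4 C=3)
  6. pour(A -> C) -> (A=0 B=4 C=9)
  7. pour(B -> A) -> (A=4 B=0 C=9)
  8. pour(C -> B) -> (A=4 B=7 C=2)
Target reached → yes.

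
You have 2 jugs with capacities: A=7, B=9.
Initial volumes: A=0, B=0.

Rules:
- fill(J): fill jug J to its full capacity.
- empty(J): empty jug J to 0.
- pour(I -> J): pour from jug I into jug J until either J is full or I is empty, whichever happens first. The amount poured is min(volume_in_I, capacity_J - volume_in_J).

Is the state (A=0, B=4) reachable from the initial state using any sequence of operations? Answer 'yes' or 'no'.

BFS from (A=0, B=0):
  1. fill(B) -> (A=0 B=9)
  2. pour(B -> A) -> (A=7 B=2)
  3. empty(A) -> (A=0 B=2)
  4. pour(B -> A) -> (A=2 B=0)
  5. fill(B) -> (A=2 B=9)
  6. pour(B -> A) -> (A=7 B=4)
  7. empty(A) -> (A=0 B=4)
Target reached → yes.

Answer: yes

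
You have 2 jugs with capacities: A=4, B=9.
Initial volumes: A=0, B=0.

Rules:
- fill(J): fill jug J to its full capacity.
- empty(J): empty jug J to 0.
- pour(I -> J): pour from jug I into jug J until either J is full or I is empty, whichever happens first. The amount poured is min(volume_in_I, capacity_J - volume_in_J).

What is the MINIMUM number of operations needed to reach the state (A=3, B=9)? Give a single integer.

Answer: 6

Derivation:
BFS from (A=0, B=0). One shortest path:
  1. fill(A) -> (A=4 B=0)
  2. pour(A -> B) -> (A=0 B=4)
  3. fill(A) -> (A=4 B=4)
  4. pour(A -> B) -> (A=0 B=8)
  5. fill(A) -> (A=4 B=8)
  6. pour(A -> B) -> (A=3 B=9)
Reached target in 6 moves.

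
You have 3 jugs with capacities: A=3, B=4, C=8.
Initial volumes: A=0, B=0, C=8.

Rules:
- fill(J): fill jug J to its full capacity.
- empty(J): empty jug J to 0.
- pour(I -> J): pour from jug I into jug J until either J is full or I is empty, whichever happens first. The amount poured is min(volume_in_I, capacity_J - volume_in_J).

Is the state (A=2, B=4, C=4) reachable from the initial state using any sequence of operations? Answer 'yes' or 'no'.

BFS from (A=0, B=0, C=8):
  1. fill(A) -> (A=3 B=0 C=8)
  2. pour(A -> B) -> (A=0 B=3 C=8)
  3. fill(A) -> (A=3 B=3 C=8)
  4. pour(A -> B) -> (A=2 B=4 C=8)
  5. empty(B) -> (A=2 B=0 C=8)
  6. pour(C -> B) -> (A=2 B=4 C=4)
Target reached → yes.

Answer: yes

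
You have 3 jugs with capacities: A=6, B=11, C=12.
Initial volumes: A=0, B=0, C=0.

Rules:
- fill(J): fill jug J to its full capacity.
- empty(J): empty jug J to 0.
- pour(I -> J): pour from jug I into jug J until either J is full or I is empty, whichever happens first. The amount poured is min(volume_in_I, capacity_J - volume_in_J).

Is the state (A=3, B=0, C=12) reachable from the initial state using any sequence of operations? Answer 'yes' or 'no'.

Answer: yes

Derivation:
BFS from (A=0, B=0, C=0):
  1. fill(B) -> (A=0 B=11 C=0)
  2. pour(B -> A) -> (A=6 B=5 C=0)
  3. empty(A) -> (A=0 B=5 C=0)
  4. pour(B -> A) -> (A=5 B=0 C=0)
  5. fill(B) -> (A=5 B=11 C=0)
  6. pour(B -> C) -> (A=5 B=0 C=11)
  7. fill(B) -> (A=5 B=11 C=11)
  8. pour(A -> C) -> (A=4 B=11 C=12)
  9. empty(C) -> (A=4 B=11 C=0)
  10. pour(B -> C) -> (A=4 B=0 C=11)
  11. pour(A -> C) -> (A=3 B=0 C=12)
Target reached → yes.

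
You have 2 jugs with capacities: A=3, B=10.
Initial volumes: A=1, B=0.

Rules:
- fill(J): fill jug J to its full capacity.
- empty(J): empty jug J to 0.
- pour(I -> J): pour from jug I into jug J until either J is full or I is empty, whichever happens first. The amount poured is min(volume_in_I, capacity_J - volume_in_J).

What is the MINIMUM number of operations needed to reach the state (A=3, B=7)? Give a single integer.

Answer: 3

Derivation:
BFS from (A=1, B=0). One shortest path:
  1. empty(A) -> (A=0 B=0)
  2. fill(B) -> (A=0 B=10)
  3. pour(B -> A) -> (A=3 B=7)
Reached target in 3 moves.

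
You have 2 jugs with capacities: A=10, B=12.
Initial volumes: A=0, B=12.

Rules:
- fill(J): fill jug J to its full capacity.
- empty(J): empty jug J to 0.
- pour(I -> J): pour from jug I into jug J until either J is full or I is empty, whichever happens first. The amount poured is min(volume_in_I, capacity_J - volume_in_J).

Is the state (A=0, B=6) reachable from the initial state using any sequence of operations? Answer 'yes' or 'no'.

Answer: yes

Derivation:
BFS from (A=0, B=12):
  1. pour(B -> A) -> (A=10 B=2)
  2. empty(A) -> (A=0 B=2)
  3. pour(B -> A) -> (A=2 B=0)
  4. fill(B) -> (A=2 B=12)
  5. pour(B -> A) -> (A=10 B=4)
  6. empty(A) -> (A=0 B=4)
  7. pour(B -> A) -> (A=4 B=0)
  8. fill(B) -> (A=4 B=12)
  9. pour(B -> A) -> (A=10 B=6)
  10. empty(A) -> (A=0 B=6)
Target reached → yes.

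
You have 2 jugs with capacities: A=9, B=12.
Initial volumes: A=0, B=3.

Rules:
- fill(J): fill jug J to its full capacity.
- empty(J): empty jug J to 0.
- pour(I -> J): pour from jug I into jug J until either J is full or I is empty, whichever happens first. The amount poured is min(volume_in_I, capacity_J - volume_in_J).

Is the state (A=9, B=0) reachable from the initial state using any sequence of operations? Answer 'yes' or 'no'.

BFS from (A=0, B=3):
  1. fill(A) -> (A=9 B=3)
  2. empty(B) -> (A=9 B=0)
Target reached → yes.

Answer: yes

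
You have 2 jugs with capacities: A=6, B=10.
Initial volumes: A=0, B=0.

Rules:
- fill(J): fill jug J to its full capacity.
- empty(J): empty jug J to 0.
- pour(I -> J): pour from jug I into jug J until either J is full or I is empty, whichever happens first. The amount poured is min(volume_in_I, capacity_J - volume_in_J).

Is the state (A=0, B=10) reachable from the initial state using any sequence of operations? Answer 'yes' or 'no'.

BFS from (A=0, B=0):
  1. fill(B) -> (A=0 B=10)
Target reached → yes.

Answer: yes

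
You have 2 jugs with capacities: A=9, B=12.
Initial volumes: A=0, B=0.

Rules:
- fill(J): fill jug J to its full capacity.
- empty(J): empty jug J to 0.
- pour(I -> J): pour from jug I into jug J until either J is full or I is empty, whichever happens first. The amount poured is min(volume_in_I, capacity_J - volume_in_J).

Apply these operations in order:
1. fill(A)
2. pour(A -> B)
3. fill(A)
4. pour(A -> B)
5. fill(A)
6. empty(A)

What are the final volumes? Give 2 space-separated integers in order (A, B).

Answer: 0 12

Derivation:
Step 1: fill(A) -> (A=9 B=0)
Step 2: pour(A -> B) -> (A=0 B=9)
Step 3: fill(A) -> (A=9 B=9)
Step 4: pour(A -> B) -> (A=6 B=12)
Step 5: fill(A) -> (A=9 B=12)
Step 6: empty(A) -> (A=0 B=12)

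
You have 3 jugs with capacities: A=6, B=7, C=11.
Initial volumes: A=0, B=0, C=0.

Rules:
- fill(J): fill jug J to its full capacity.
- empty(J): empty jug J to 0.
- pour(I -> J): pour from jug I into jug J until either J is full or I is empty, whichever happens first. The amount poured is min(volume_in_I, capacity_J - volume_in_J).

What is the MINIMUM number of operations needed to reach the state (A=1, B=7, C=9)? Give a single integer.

Answer: 7

Derivation:
BFS from (A=0, B=0, C=0). One shortest path:
  1. fill(C) -> (A=0 B=0 C=11)
  2. pour(C -> A) -> (A=6 B=0 C=5)
  3. pour(C -> B) -> (A=6 B=5 C=0)
  4. pour(A -> C) -> (A=0 B=5 C=6)
  5. fill(A) -> (A=6 B=5 C=6)
  6. pour(A -> C) -> (A=1 B=5 C=11)
  7. pour(C -> B) -> (A=1 B=7 C=9)
Reached target in 7 moves.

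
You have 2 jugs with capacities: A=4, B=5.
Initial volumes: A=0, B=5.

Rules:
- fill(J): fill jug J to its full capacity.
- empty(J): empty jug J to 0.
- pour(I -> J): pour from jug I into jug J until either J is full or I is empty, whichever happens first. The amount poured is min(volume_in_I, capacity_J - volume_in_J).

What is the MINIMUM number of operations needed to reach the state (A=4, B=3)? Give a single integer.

BFS from (A=0, B=5). One shortest path:
  1. fill(A) -> (A=4 B=5)
  2. empty(B) -> (A=4 B=0)
  3. pour(A -> B) -> (A=0 B=4)
  4. fill(A) -> (A=4 B=4)
  5. pour(A -> B) -> (A=3 B=5)
  6. empty(B) -> (A=3 B=0)
  7. pour(A -> B) -> (A=0 B=3)
  8. fill(A) -> (A=4 B=3)
Reached target in 8 moves.

Answer: 8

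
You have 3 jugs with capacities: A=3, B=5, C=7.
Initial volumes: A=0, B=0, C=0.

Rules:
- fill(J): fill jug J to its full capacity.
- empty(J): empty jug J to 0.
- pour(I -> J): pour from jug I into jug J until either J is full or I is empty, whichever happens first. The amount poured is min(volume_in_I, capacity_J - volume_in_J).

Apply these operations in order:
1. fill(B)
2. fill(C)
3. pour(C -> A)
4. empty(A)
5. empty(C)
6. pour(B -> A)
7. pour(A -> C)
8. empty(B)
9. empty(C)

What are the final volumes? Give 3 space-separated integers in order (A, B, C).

Step 1: fill(B) -> (A=0 B=5 C=0)
Step 2: fill(C) -> (A=0 B=5 C=7)
Step 3: pour(C -> A) -> (A=3 B=5 C=4)
Step 4: empty(A) -> (A=0 B=5 C=4)
Step 5: empty(C) -> (A=0 B=5 C=0)
Step 6: pour(B -> A) -> (A=3 B=2 C=0)
Step 7: pour(A -> C) -> (A=0 B=2 C=3)
Step 8: empty(B) -> (A=0 B=0 C=3)
Step 9: empty(C) -> (A=0 B=0 C=0)

Answer: 0 0 0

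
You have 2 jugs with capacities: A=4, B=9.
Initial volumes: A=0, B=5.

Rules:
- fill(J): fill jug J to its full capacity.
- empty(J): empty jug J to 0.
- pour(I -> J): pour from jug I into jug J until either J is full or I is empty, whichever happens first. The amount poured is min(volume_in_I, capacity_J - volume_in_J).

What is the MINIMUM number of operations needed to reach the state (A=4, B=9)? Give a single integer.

Answer: 2

Derivation:
BFS from (A=0, B=5). One shortest path:
  1. fill(A) -> (A=4 B=5)
  2. fill(B) -> (A=4 B=9)
Reached target in 2 moves.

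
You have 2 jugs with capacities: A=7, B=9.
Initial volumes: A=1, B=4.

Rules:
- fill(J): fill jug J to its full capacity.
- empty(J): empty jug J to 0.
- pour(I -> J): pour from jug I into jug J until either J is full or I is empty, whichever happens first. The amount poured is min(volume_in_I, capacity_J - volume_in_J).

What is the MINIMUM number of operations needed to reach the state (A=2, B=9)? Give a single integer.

Answer: 2

Derivation:
BFS from (A=1, B=4). One shortest path:
  1. fill(A) -> (A=7 B=4)
  2. pour(A -> B) -> (A=2 B=9)
Reached target in 2 moves.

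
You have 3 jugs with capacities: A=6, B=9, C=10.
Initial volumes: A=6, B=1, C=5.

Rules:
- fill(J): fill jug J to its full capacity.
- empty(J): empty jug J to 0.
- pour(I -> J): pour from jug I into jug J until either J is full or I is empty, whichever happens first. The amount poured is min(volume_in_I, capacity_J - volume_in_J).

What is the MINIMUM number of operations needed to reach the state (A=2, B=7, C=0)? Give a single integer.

Answer: 7

Derivation:
BFS from (A=6, B=1, C=5). One shortest path:
  1. empty(C) -> (A=6 B=1 C=0)
  2. pour(A -> B) -> (A=0 B=7 C=0)
  3. fill(A) -> (A=6 B=7 C=0)
  4. pour(A -> C) -> (A=0 B=7 C=6)
  5. fill(A) -> (A=6 B=7 C=6)
  6. pour(A -> C) -> (A=2 B=7 C=10)
  7. empty(C) -> (A=2 B=7 C=0)
Reached target in 7 moves.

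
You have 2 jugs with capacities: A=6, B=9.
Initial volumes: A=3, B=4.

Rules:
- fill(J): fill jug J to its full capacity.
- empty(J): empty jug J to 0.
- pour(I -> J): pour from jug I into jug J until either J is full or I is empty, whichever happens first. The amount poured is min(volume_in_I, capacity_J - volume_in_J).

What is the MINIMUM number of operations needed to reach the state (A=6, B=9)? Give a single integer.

Answer: 2

Derivation:
BFS from (A=3, B=4). One shortest path:
  1. fill(A) -> (A=6 B=4)
  2. fill(B) -> (A=6 B=9)
Reached target in 2 moves.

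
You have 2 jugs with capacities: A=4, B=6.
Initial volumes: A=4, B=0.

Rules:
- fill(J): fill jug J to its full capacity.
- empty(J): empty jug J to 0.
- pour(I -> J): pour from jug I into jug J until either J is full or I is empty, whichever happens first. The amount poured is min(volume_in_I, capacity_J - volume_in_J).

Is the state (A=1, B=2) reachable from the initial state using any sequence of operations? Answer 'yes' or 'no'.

BFS explored all 10 reachable states.
Reachable set includes: (0,0), (0,2), (0,4), (0,6), (2,0), (2,6), (4,0), (4,2), (4,4), (4,6)
Target (A=1, B=2) not in reachable set → no.

Answer: no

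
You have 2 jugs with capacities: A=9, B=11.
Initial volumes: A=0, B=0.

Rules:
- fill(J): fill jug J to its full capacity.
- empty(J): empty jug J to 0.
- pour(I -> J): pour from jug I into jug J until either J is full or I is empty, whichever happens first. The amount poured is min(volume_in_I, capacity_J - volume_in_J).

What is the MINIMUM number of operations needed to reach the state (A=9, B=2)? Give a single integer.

Answer: 2

Derivation:
BFS from (A=0, B=0). One shortest path:
  1. fill(B) -> (A=0 B=11)
  2. pour(B -> A) -> (A=9 B=2)
Reached target in 2 moves.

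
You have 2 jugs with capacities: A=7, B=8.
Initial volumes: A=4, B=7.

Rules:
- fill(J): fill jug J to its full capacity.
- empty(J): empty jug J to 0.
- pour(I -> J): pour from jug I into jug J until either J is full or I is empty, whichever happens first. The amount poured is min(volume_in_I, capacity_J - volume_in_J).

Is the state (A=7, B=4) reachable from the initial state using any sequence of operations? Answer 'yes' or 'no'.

Answer: yes

Derivation:
BFS from (A=4, B=7):
  1. pour(B -> A) -> (A=7 B=4)
Target reached → yes.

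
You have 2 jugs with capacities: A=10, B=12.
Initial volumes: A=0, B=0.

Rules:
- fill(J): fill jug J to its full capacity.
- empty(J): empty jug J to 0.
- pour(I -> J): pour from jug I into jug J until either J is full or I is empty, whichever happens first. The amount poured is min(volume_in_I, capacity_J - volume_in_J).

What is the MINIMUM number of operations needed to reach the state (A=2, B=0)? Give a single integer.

BFS from (A=0, B=0). One shortest path:
  1. fill(B) -> (A=0 B=12)
  2. pour(B -> A) -> (A=10 B=2)
  3. empty(A) -> (A=0 B=2)
  4. pour(B -> A) -> (A=2 B=0)
Reached target in 4 moves.

Answer: 4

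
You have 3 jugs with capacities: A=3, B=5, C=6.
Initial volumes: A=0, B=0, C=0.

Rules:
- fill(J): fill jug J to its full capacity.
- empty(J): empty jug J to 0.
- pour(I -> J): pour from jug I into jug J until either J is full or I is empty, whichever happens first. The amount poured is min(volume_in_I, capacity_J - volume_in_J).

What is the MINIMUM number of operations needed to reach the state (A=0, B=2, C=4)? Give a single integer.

Answer: 4

Derivation:
BFS from (A=0, B=0, C=0). One shortest path:
  1. fill(C) -> (A=0 B=0 C=6)
  2. pour(C -> B) -> (A=0 B=5 C=1)
  3. pour(B -> A) -> (A=3 B=2 C=1)
  4. pour(A -> C) -> (A=0 B=2 C=4)
Reached target in 4 moves.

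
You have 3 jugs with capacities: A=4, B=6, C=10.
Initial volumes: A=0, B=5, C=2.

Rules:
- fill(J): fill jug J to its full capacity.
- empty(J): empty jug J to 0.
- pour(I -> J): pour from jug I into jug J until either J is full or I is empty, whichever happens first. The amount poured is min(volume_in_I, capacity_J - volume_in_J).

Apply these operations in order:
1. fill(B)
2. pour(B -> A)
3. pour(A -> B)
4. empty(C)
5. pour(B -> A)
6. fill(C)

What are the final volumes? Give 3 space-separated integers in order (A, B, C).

Step 1: fill(B) -> (A=0 B=6 C=2)
Step 2: pour(B -> A) -> (A=4 B=2 C=2)
Step 3: pour(A -> B) -> (A=0 B=6 C=2)
Step 4: empty(C) -> (A=0 B=6 C=0)
Step 5: pour(B -> A) -> (A=4 B=2 C=0)
Step 6: fill(C) -> (A=4 B=2 C=10)

Answer: 4 2 10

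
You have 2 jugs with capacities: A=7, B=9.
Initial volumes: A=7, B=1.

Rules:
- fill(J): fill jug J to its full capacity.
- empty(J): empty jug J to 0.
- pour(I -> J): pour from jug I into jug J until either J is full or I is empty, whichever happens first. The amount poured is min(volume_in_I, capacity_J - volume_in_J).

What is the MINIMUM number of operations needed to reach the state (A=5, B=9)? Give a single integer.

Answer: 4

Derivation:
BFS from (A=7, B=1). One shortest path:
  1. empty(B) -> (A=7 B=0)
  2. pour(A -> B) -> (A=0 B=7)
  3. fill(A) -> (A=7 B=7)
  4. pour(A -> B) -> (A=5 B=9)
Reached target in 4 moves.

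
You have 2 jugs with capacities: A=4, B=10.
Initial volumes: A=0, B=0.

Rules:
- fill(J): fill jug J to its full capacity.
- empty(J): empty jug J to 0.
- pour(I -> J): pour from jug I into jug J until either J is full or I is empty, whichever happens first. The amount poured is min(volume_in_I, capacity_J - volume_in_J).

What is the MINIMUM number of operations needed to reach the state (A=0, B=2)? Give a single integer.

Answer: 5

Derivation:
BFS from (A=0, B=0). One shortest path:
  1. fill(B) -> (A=0 B=10)
  2. pour(B -> A) -> (A=4 B=6)
  3. empty(A) -> (A=0 B=6)
  4. pour(B -> A) -> (A=4 B=2)
  5. empty(A) -> (A=0 B=2)
Reached target in 5 moves.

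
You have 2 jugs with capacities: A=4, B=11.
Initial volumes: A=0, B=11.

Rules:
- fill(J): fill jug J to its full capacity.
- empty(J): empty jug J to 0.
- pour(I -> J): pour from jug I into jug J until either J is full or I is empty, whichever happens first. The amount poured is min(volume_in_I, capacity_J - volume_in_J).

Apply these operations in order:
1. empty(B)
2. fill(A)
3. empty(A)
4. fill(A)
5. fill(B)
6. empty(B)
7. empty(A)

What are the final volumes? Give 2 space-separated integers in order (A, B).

Step 1: empty(B) -> (A=0 B=0)
Step 2: fill(A) -> (A=4 B=0)
Step 3: empty(A) -> (A=0 B=0)
Step 4: fill(A) -> (A=4 B=0)
Step 5: fill(B) -> (A=4 B=11)
Step 6: empty(B) -> (A=4 B=0)
Step 7: empty(A) -> (A=0 B=0)

Answer: 0 0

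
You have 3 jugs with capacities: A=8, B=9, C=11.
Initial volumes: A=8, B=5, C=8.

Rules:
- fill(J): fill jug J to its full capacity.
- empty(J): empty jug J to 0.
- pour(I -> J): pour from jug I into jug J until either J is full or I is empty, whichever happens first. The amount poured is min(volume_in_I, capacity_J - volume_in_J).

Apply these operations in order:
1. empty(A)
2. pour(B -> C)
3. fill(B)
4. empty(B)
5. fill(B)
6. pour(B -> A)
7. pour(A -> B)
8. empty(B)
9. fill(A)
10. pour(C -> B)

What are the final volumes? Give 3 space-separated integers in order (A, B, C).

Step 1: empty(A) -> (A=0 B=5 C=8)
Step 2: pour(B -> C) -> (A=0 B=2 C=11)
Step 3: fill(B) -> (A=0 B=9 C=11)
Step 4: empty(B) -> (A=0 B=0 C=11)
Step 5: fill(B) -> (A=0 B=9 C=11)
Step 6: pour(B -> A) -> (A=8 B=1 C=11)
Step 7: pour(A -> B) -> (A=0 B=9 C=11)
Step 8: empty(B) -> (A=0 B=0 C=11)
Step 9: fill(A) -> (A=8 B=0 C=11)
Step 10: pour(C -> B) -> (A=8 B=9 C=2)

Answer: 8 9 2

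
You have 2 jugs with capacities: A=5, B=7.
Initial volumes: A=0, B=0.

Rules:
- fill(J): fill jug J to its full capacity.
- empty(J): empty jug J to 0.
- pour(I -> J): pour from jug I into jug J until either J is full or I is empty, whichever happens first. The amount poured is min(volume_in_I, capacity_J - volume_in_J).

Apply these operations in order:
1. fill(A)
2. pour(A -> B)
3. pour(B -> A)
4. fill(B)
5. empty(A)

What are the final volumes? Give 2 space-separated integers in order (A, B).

Answer: 0 7

Derivation:
Step 1: fill(A) -> (A=5 B=0)
Step 2: pour(A -> B) -> (A=0 B=5)
Step 3: pour(B -> A) -> (A=5 B=0)
Step 4: fill(B) -> (A=5 B=7)
Step 5: empty(A) -> (A=0 B=7)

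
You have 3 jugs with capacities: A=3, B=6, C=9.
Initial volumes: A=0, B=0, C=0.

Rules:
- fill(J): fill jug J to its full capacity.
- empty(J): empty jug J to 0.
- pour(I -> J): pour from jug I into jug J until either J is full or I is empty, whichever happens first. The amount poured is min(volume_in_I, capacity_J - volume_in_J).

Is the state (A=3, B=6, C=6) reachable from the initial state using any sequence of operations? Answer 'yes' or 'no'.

BFS from (A=0, B=0, C=0):
  1. fill(B) -> (A=0 B=6 C=0)
  2. fill(C) -> (A=0 B=6 C=9)
  3. pour(C -> A) -> (A=3 B=6 C=6)
Target reached → yes.

Answer: yes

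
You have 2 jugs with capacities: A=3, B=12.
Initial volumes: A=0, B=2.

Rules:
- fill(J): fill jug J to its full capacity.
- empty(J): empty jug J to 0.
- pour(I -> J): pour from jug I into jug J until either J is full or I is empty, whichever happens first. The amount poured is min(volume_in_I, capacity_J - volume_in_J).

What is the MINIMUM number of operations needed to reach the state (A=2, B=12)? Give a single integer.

BFS from (A=0, B=2). One shortest path:
  1. pour(B -> A) -> (A=2 B=0)
  2. fill(B) -> (A=2 B=12)
Reached target in 2 moves.

Answer: 2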